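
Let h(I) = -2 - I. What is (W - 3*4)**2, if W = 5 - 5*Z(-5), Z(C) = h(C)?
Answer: 484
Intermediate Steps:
Z(C) = -2 - C
W = -10 (W = 5 - 5*(-2 - 1*(-5)) = 5 - 5*(-2 + 5) = 5 - 5*3 = 5 - 15 = -10)
(W - 3*4)**2 = (-10 - 3*4)**2 = (-10 - 12)**2 = (-22)**2 = 484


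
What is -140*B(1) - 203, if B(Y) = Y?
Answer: -343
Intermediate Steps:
-140*B(1) - 203 = -140*1 - 203 = -140 - 203 = -343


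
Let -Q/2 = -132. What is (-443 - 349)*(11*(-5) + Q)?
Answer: -165528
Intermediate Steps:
Q = 264 (Q = -2*(-132) = 264)
(-443 - 349)*(11*(-5) + Q) = (-443 - 349)*(11*(-5) + 264) = -792*(-55 + 264) = -792*209 = -165528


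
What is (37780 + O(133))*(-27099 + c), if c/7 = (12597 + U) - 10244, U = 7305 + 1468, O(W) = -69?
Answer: 1915077713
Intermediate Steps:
U = 8773
c = 77882 (c = 7*((12597 + 8773) - 10244) = 7*(21370 - 10244) = 7*11126 = 77882)
(37780 + O(133))*(-27099 + c) = (37780 - 69)*(-27099 + 77882) = 37711*50783 = 1915077713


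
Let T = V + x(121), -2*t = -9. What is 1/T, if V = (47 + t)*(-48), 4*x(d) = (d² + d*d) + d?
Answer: 4/19515 ≈ 0.00020497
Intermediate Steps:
t = 9/2 (t = -½*(-9) = 9/2 ≈ 4.5000)
x(d) = d²/2 + d/4 (x(d) = ((d² + d*d) + d)/4 = ((d² + d²) + d)/4 = (2*d² + d)/4 = (d + 2*d²)/4 = d²/2 + d/4)
V = -2472 (V = (47 + 9/2)*(-48) = (103/2)*(-48) = -2472)
T = 19515/4 (T = -2472 + (¼)*121*(1 + 2*121) = -2472 + (¼)*121*(1 + 242) = -2472 + (¼)*121*243 = -2472 + 29403/4 = 19515/4 ≈ 4878.8)
1/T = 1/(19515/4) = 4/19515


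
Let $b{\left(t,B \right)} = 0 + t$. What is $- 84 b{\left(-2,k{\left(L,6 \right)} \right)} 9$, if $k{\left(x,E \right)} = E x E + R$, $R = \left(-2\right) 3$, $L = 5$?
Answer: $1512$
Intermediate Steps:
$R = -6$
$k{\left(x,E \right)} = -6 + x E^{2}$ ($k{\left(x,E \right)} = E x E - 6 = x E^{2} - 6 = -6 + x E^{2}$)
$b{\left(t,B \right)} = t$
$- 84 b{\left(-2,k{\left(L,6 \right)} \right)} 9 = \left(-84\right) \left(-2\right) 9 = 168 \cdot 9 = 1512$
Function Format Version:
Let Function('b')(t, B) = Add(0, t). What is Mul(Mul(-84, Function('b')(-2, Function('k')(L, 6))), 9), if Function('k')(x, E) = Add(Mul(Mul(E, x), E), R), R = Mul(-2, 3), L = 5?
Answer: 1512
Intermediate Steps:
R = -6
Function('k')(x, E) = Add(-6, Mul(x, Pow(E, 2))) (Function('k')(x, E) = Add(Mul(Mul(E, x), E), -6) = Add(Mul(x, Pow(E, 2)), -6) = Add(-6, Mul(x, Pow(E, 2))))
Function('b')(t, B) = t
Mul(Mul(-84, Function('b')(-2, Function('k')(L, 6))), 9) = Mul(Mul(-84, -2), 9) = Mul(168, 9) = 1512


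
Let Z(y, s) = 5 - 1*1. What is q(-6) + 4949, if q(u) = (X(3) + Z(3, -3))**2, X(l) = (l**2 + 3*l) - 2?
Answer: 5349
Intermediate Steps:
Z(y, s) = 4 (Z(y, s) = 5 - 1 = 4)
X(l) = -2 + l**2 + 3*l
q(u) = 400 (q(u) = ((-2 + 3**2 + 3*3) + 4)**2 = ((-2 + 9 + 9) + 4)**2 = (16 + 4)**2 = 20**2 = 400)
q(-6) + 4949 = 400 + 4949 = 5349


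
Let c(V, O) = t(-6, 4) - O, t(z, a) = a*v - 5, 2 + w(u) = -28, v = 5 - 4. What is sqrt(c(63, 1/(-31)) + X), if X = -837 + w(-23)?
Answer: I*sqrt(834117)/31 ≈ 29.461*I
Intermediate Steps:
v = 1
w(u) = -30 (w(u) = -2 - 28 = -30)
X = -867 (X = -837 - 30 = -867)
t(z, a) = -5 + a (t(z, a) = a*1 - 5 = a - 5 = -5 + a)
c(V, O) = -1 - O (c(V, O) = (-5 + 4) - O = -1 - O)
sqrt(c(63, 1/(-31)) + X) = sqrt((-1 - 1/(-31)) - 867) = sqrt((-1 - 1*(-1/31)) - 867) = sqrt((-1 + 1/31) - 867) = sqrt(-30/31 - 867) = sqrt(-26907/31) = I*sqrt(834117)/31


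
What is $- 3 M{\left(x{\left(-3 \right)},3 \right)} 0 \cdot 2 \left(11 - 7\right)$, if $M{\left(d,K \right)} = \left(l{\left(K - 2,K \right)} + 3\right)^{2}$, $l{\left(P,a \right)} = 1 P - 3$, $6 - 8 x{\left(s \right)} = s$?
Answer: $0$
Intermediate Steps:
$x{\left(s \right)} = \frac{3}{4} - \frac{s}{8}$
$l{\left(P,a \right)} = -3 + P$ ($l{\left(P,a \right)} = P - 3 = -3 + P$)
$M{\left(d,K \right)} = \left(-2 + K\right)^{2}$ ($M{\left(d,K \right)} = \left(\left(-3 + \left(K - 2\right)\right) + 3\right)^{2} = \left(\left(-3 + \left(-2 + K\right)\right) + 3\right)^{2} = \left(\left(-5 + K\right) + 3\right)^{2} = \left(-2 + K\right)^{2}$)
$- 3 M{\left(x{\left(-3 \right)},3 \right)} 0 \cdot 2 \left(11 - 7\right) = - 3 \left(-2 + 3\right)^{2} \cdot 0 \cdot 2 \left(11 - 7\right) = - 3 \cdot 1^{2} \cdot 0 \cdot 2 \cdot 4 = - 3 \cdot 1 \cdot 0 \cdot 2 \cdot 4 = \left(-3\right) 0 \cdot 2 \cdot 4 = 0 \cdot 2 \cdot 4 = 0 \cdot 4 = 0$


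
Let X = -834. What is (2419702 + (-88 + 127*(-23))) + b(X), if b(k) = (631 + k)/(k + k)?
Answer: 4031044127/1668 ≈ 2.4167e+6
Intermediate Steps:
b(k) = (631 + k)/(2*k) (b(k) = (631 + k)/((2*k)) = (631 + k)*(1/(2*k)) = (631 + k)/(2*k))
(2419702 + (-88 + 127*(-23))) + b(X) = (2419702 + (-88 + 127*(-23))) + (½)*(631 - 834)/(-834) = (2419702 + (-88 - 2921)) + (½)*(-1/834)*(-203) = (2419702 - 3009) + 203/1668 = 2416693 + 203/1668 = 4031044127/1668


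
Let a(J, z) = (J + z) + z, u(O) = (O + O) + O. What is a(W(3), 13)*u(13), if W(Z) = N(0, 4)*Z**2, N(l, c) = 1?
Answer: 1365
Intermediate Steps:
u(O) = 3*O (u(O) = 2*O + O = 3*O)
W(Z) = Z**2 (W(Z) = 1*Z**2 = Z**2)
a(J, z) = J + 2*z
a(W(3), 13)*u(13) = (3**2 + 2*13)*(3*13) = (9 + 26)*39 = 35*39 = 1365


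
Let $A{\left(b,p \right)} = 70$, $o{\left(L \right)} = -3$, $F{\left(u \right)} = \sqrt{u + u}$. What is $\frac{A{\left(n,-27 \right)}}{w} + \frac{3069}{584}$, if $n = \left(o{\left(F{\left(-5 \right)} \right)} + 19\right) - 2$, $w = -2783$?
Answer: $\frac{8500147}{1625272} \approx 5.23$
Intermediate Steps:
$F{\left(u \right)} = \sqrt{2} \sqrt{u}$ ($F{\left(u \right)} = \sqrt{2 u} = \sqrt{2} \sqrt{u}$)
$n = 14$ ($n = \left(-3 + 19\right) - 2 = 16 - 2 = 14$)
$\frac{A{\left(n,-27 \right)}}{w} + \frac{3069}{584} = \frac{70}{-2783} + \frac{3069}{584} = 70 \left(- \frac{1}{2783}\right) + 3069 \cdot \frac{1}{584} = - \frac{70}{2783} + \frac{3069}{584} = \frac{8500147}{1625272}$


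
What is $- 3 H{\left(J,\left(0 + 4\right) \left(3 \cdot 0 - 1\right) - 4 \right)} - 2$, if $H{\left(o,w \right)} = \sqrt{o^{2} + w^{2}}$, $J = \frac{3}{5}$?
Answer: $-2 - \frac{3 \sqrt{1609}}{5} \approx -26.067$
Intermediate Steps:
$J = \frac{3}{5}$ ($J = 3 \cdot \frac{1}{5} = \frac{3}{5} \approx 0.6$)
$- 3 H{\left(J,\left(0 + 4\right) \left(3 \cdot 0 - 1\right) - 4 \right)} - 2 = - 3 \sqrt{\left(\frac{3}{5}\right)^{2} + \left(\left(0 + 4\right) \left(3 \cdot 0 - 1\right) - 4\right)^{2}} - 2 = - 3 \sqrt{\frac{9}{25} + \left(4 \left(0 - 1\right) - 4\right)^{2}} - 2 = - 3 \sqrt{\frac{9}{25} + \left(4 \left(-1\right) - 4\right)^{2}} - 2 = - 3 \sqrt{\frac{9}{25} + \left(-4 - 4\right)^{2}} - 2 = - 3 \sqrt{\frac{9}{25} + \left(-8\right)^{2}} - 2 = - 3 \sqrt{\frac{9}{25} + 64} - 2 = - 3 \sqrt{\frac{1609}{25}} - 2 = - 3 \frac{\sqrt{1609}}{5} - 2 = - \frac{3 \sqrt{1609}}{5} - 2 = -2 - \frac{3 \sqrt{1609}}{5}$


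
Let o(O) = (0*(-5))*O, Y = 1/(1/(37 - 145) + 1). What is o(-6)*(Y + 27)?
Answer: 0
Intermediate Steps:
Y = 108/107 (Y = 1/(1/(-108) + 1) = 1/(-1/108 + 1) = 1/(107/108) = 108/107 ≈ 1.0093)
o(O) = 0 (o(O) = 0*O = 0)
o(-6)*(Y + 27) = 0*(108/107 + 27) = 0*(2997/107) = 0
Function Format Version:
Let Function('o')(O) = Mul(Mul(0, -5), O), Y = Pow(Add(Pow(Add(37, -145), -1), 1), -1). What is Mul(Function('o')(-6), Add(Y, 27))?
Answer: 0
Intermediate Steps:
Y = Rational(108, 107) (Y = Pow(Add(Pow(-108, -1), 1), -1) = Pow(Add(Rational(-1, 108), 1), -1) = Pow(Rational(107, 108), -1) = Rational(108, 107) ≈ 1.0093)
Function('o')(O) = 0 (Function('o')(O) = Mul(0, O) = 0)
Mul(Function('o')(-6), Add(Y, 27)) = Mul(0, Add(Rational(108, 107), 27)) = Mul(0, Rational(2997, 107)) = 0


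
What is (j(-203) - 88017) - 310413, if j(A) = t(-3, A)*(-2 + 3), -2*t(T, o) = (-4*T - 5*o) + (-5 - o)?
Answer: -798085/2 ≈ -3.9904e+5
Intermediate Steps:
t(T, o) = 5/2 + 2*T + 3*o (t(T, o) = -((-4*T - 5*o) + (-5 - o))/2 = -((-5*o - 4*T) + (-5 - o))/2 = -(-5 - 6*o - 4*T)/2 = 5/2 + 2*T + 3*o)
j(A) = -7/2 + 3*A (j(A) = (5/2 + 2*(-3) + 3*A)*(-2 + 3) = (5/2 - 6 + 3*A)*1 = (-7/2 + 3*A)*1 = -7/2 + 3*A)
(j(-203) - 88017) - 310413 = ((-7/2 + 3*(-203)) - 88017) - 310413 = ((-7/2 - 609) - 88017) - 310413 = (-1225/2 - 88017) - 310413 = -177259/2 - 310413 = -798085/2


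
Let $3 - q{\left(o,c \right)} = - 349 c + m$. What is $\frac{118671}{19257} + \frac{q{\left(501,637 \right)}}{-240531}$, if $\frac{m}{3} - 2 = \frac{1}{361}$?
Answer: $\frac{417093053122}{79624660647} \approx 5.2382$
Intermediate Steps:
$m = \frac{2169}{361}$ ($m = 6 + \frac{3}{361} = \frac{2169}{361} \approx 6.0083$)
$q{\left(o,c \right)} = - \frac{1086}{361} + 349 c$ ($q{\left(o,c \right)} = 3 - \left(- 349 c + \frac{2169}{361}\right) = 3 - \left(\frac{2169}{361} - 349 c\right) = 3 + \left(- \frac{2169}{361} + 349 c\right) = - \frac{1086}{361} + 349 c$)
$\frac{118671}{19257} + \frac{q{\left(501,637 \right)}}{-240531} = \frac{118671}{19257} + \frac{- \frac{1086}{361} + 349 \cdot 637}{-240531} = 118671 \cdot \frac{1}{19257} + \left(- \frac{1086}{361} + 222313\right) \left(- \frac{1}{240531}\right) = \frac{5651}{917} + \frac{80253907}{361} \left(- \frac{1}{240531}\right) = \frac{5651}{917} - \frac{80253907}{86831691} = \frac{417093053122}{79624660647}$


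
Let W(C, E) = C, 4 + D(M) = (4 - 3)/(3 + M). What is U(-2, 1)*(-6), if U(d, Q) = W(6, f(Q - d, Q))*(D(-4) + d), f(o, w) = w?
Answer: 252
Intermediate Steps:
D(M) = -4 + 1/(3 + M) (D(M) = -4 + (4 - 3)/(3 + M) = -4 + 1/(3 + M))
U(d, Q) = -30 + 6*d (U(d, Q) = 6*((-11 - 4*(-4))/(3 - 4) + d) = 6*((-11 + 16)/(-1) + d) = 6*(-1*5 + d) = 6*(-5 + d) = -30 + 6*d)
U(-2, 1)*(-6) = (-30 + 6*(-2))*(-6) = (-30 - 12)*(-6) = -42*(-6) = 252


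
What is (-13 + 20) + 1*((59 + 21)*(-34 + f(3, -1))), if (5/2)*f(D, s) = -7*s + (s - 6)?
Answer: -2713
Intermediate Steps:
f(D, s) = -12/5 - 12*s/5 (f(D, s) = 2*(-7*s + (s - 6))/5 = 2*(-7*s + (-6 + s))/5 = 2*(-6 - 6*s)/5 = -12/5 - 12*s/5)
(-13 + 20) + 1*((59 + 21)*(-34 + f(3, -1))) = (-13 + 20) + 1*((59 + 21)*(-34 + (-12/5 - 12/5*(-1)))) = 7 + 1*(80*(-34 + (-12/5 + 12/5))) = 7 + 1*(80*(-34 + 0)) = 7 + 1*(80*(-34)) = 7 + 1*(-2720) = 7 - 2720 = -2713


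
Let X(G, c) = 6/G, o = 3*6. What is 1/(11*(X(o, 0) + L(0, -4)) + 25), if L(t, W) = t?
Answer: 3/86 ≈ 0.034884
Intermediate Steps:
o = 18
1/(11*(X(o, 0) + L(0, -4)) + 25) = 1/(11*(6/18 + 0) + 25) = 1/(11*(6*(1/18) + 0) + 25) = 1/(11*(⅓ + 0) + 25) = 1/(11*(⅓) + 25) = 1/(11/3 + 25) = 1/(86/3) = 3/86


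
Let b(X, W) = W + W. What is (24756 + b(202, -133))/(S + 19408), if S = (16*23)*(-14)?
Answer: 12245/7128 ≈ 1.7179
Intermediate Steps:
b(X, W) = 2*W
S = -5152 (S = 368*(-14) = -5152)
(24756 + b(202, -133))/(S + 19408) = (24756 + 2*(-133))/(-5152 + 19408) = (24756 - 266)/14256 = 24490*(1/14256) = 12245/7128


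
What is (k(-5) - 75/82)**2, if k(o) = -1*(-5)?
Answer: 112225/6724 ≈ 16.690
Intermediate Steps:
k(o) = 5
(k(-5) - 75/82)**2 = (5 - 75/82)**2 = (335/82)**2 = 112225/6724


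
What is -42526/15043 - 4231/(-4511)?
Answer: -128187853/67858973 ≈ -1.8890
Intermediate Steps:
-42526/15043 - 4231/(-4511) = -42526*1/15043 - 4231*(-1/4511) = -42526/15043 + 4231/4511 = -128187853/67858973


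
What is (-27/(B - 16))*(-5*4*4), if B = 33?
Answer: 2160/17 ≈ 127.06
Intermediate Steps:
(-27/(B - 16))*(-5*4*4) = (-27/(33 - 16))*(-5*4*4) = (-27/17)*(-20*4) = -27*1/17*(-80) = -27/17*(-80) = 2160/17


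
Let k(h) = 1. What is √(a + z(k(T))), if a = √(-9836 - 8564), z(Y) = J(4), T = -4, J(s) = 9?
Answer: √(9 + 20*I*√46) ≈ 8.5131 + 7.967*I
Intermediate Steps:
z(Y) = 9
a = 20*I*√46 (a = √(-18400) = 20*I*√46 ≈ 135.65*I)
√(a + z(k(T))) = √(20*I*√46 + 9) = √(9 + 20*I*√46)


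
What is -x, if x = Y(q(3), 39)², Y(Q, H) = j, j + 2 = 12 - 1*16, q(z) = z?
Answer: -36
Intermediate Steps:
j = -6 (j = -2 + (12 - 1*16) = -2 + (12 - 16) = -2 - 4 = -6)
Y(Q, H) = -6
x = 36 (x = (-6)² = 36)
-x = -1*36 = -36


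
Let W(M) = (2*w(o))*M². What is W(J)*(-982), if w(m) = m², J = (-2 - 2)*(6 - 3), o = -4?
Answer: -4525056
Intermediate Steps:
J = -12 (J = -4*3 = -12)
W(M) = 32*M² (W(M) = (2*(-4)²)*M² = (2*16)*M² = 32*M²)
W(J)*(-982) = (32*(-12)²)*(-982) = (32*144)*(-982) = 4608*(-982) = -4525056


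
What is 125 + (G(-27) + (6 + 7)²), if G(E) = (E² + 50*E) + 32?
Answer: -295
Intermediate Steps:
G(E) = 32 + E² + 50*E
125 + (G(-27) + (6 + 7)²) = 125 + ((32 + (-27)² + 50*(-27)) + (6 + 7)²) = 125 + ((32 + 729 - 1350) + 13²) = 125 + (-589 + 169) = 125 - 420 = -295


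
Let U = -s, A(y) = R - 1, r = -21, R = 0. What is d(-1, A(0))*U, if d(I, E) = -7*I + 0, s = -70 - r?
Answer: 343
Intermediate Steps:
A(y) = -1 (A(y) = 0 - 1 = -1)
s = -49 (s = -70 - 1*(-21) = -70 + 21 = -49)
d(I, E) = -7*I
U = 49 (U = -1*(-49) = 49)
d(-1, A(0))*U = -7*(-1)*49 = 7*49 = 343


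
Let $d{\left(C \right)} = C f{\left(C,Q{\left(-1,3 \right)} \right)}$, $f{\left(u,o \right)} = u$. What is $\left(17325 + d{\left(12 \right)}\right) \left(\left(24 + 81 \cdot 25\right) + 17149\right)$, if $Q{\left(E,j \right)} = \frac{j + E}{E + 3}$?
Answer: $335369862$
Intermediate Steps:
$Q{\left(E,j \right)} = \frac{E + j}{3 + E}$
$d{\left(C \right)} = C^{2}$ ($d{\left(C \right)} = C C = C^{2}$)
$\left(17325 + d{\left(12 \right)}\right) \left(\left(24 + 81 \cdot 25\right) + 17149\right) = \left(17325 + 12^{2}\right) \left(\left(24 + 81 \cdot 25\right) + 17149\right) = \left(17325 + 144\right) \left(\left(24 + 2025\right) + 17149\right) = 17469 \left(2049 + 17149\right) = 17469 \cdot 19198 = 335369862$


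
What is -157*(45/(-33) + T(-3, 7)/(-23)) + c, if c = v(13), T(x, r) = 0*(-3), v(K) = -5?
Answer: 2300/11 ≈ 209.09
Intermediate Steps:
T(x, r) = 0
c = -5
-157*(45/(-33) + T(-3, 7)/(-23)) + c = -157*(45/(-33) + 0/(-23)) - 5 = -157*(45*(-1/33) + 0*(-1/23)) - 5 = -157*(-15/11 + 0) - 5 = -157*(-15/11) - 5 = 2355/11 - 5 = 2300/11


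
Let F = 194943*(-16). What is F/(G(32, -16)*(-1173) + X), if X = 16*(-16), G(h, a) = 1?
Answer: 3119088/1429 ≈ 2182.7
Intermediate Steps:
X = -256
F = -3119088
F/(G(32, -16)*(-1173) + X) = -3119088/(1*(-1173) - 256) = -3119088/(-1173 - 256) = -3119088/(-1429) = -3119088*(-1/1429) = 3119088/1429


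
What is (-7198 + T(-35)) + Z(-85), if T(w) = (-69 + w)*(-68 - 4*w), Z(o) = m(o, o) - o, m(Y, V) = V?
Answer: -14686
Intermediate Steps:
Z(o) = 0 (Z(o) = o - o = 0)
(-7198 + T(-35)) + Z(-85) = (-7198 + (4692 - 4*(-35)² + 208*(-35))) + 0 = (-7198 + (4692 - 4*1225 - 7280)) + 0 = (-7198 + (4692 - 4900 - 7280)) + 0 = (-7198 - 7488) + 0 = -14686 + 0 = -14686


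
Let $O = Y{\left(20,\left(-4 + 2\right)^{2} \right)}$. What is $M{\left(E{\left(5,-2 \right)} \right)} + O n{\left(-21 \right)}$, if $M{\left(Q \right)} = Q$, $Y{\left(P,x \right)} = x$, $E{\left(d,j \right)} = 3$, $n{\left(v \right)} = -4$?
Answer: $-13$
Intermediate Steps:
$O = 4$ ($O = \left(-4 + 2\right)^{2} = \left(-2\right)^{2} = 4$)
$M{\left(E{\left(5,-2 \right)} \right)} + O n{\left(-21 \right)} = 3 + 4 \left(-4\right) = 3 - 16 = -13$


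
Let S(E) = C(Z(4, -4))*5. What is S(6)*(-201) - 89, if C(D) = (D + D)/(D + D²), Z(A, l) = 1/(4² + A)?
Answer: -14023/7 ≈ -2003.3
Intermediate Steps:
Z(A, l) = 1/(16 + A)
C(D) = 2*D/(D + D²) (C(D) = (2*D)/(D + D²) = 2*D/(D + D²))
S(E) = 200/21 (S(E) = (2/(1 + 1/(16 + 4)))*5 = (2/(1 + 1/20))*5 = (2/(21/20))*5 = (2*(20/21))*5 = (40/21)*5 = 200/21)
S(6)*(-201) - 89 = (200/21)*(-201) - 89 = -13400/7 - 89 = -14023/7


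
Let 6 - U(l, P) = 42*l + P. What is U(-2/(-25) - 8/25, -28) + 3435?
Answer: 86977/25 ≈ 3479.1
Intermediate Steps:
U(l, P) = 6 - P - 42*l (U(l, P) = 6 - (42*l + P) = 6 - (P + 42*l) = 6 + (-P - 42*l) = 6 - P - 42*l)
U(-2/(-25) - 8/25, -28) + 3435 = (6 - 1*(-28) - 42*(-2/(-25) - 8/25)) + 3435 = (6 + 28 - 42*(-2*(-1/25) - 8*1/25)) + 3435 = (6 + 28 - 42*(2/25 - 8/25)) + 3435 = (6 + 28 - 42*(-6/25)) + 3435 = (6 + 28 + 252/25) + 3435 = 1102/25 + 3435 = 86977/25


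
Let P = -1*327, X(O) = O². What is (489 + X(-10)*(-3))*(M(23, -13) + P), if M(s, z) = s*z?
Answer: -118314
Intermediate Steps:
P = -327
(489 + X(-10)*(-3))*(M(23, -13) + P) = (489 + (-10)²*(-3))*(23*(-13) - 327) = (489 + 100*(-3))*(-299 - 327) = (489 - 300)*(-626) = 189*(-626) = -118314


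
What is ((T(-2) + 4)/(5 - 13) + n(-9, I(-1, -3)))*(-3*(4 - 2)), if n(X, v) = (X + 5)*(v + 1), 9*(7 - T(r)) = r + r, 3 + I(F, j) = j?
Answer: -1337/12 ≈ -111.42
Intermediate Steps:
I(F, j) = -3 + j
T(r) = 7 - 2*r/9 (T(r) = 7 - (r + r)/9 = 7 - 2*r/9)
n(X, v) = (1 + v)*(5 + X) (n(X, v) = (5 + X)*(1 + v) = (1 + v)*(5 + X))
((T(-2) + 4)/(5 - 13) + n(-9, I(-1, -3)))*(-3*(4 - 2)) = (((7 - 2/9*(-2)) + 4)/(5 - 13) + (5 - 9 + 5*(-3 - 3) - 9*(-3 - 3)))*(-3*(4 - 2)) = (((7 + 4/9) + 4)/(-8) + (5 - 9 + 5*(-6) - 9*(-6)))*(-3*2) = ((67/9 + 4)*(-⅛) + (5 - 9 - 30 + 54))*(-6) = ((103/9)*(-⅛) + 20)*(-6) = (-103/72 + 20)*(-6) = (1337/72)*(-6) = -1337/12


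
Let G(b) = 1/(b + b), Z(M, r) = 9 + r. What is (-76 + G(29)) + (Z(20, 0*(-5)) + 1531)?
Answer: 84913/58 ≈ 1464.0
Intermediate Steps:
G(b) = 1/(2*b)
(-76 + G(29)) + (Z(20, 0*(-5)) + 1531) = (-76 + (½)/29) + ((9 + 0*(-5)) + 1531) = (-76 + (½)*(1/29)) + ((9 + 0) + 1531) = (-76 + 1/58) + (9 + 1531) = -4407/58 + 1540 = 84913/58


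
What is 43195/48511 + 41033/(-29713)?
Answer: -707098828/1441407343 ≈ -0.49056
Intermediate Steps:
43195/48511 + 41033/(-29713) = 43195*(1/48511) + 41033*(-1/29713) = 43195/48511 - 41033/29713 = -707098828/1441407343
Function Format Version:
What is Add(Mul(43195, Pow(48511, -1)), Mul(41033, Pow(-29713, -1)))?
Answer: Rational(-707098828, 1441407343) ≈ -0.49056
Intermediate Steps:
Add(Mul(43195, Pow(48511, -1)), Mul(41033, Pow(-29713, -1))) = Add(Mul(43195, Rational(1, 48511)), Mul(41033, Rational(-1, 29713))) = Add(Rational(43195, 48511), Rational(-41033, 29713)) = Rational(-707098828, 1441407343)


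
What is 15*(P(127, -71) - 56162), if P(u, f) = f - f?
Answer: -842430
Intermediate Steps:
P(u, f) = 0
15*(P(127, -71) - 56162) = 15*(0 - 56162) = 15*(-56162) = -842430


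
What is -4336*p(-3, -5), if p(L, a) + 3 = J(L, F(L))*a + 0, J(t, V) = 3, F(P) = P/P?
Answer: 78048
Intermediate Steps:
F(P) = 1
p(L, a) = -3 + 3*a (p(L, a) = -3 + (3*a + 0) = -3 + 3*a)
-4336*p(-3, -5) = -4336*(-3 + 3*(-5)) = -4336*(-3 - 15) = -4336*(-18) = 78048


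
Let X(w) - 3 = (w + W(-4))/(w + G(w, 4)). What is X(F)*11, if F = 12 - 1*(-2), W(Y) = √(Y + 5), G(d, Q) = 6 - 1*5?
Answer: 44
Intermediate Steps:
G(d, Q) = 1 (G(d, Q) = 6 - 5 = 1)
W(Y) = √(5 + Y)
F = 14 (F = 12 + 2 = 14)
X(w) = 4 (X(w) = 3 + (w + √(5 - 4))/(w + 1) = 3 + (w + √1)/(1 + w) = 3 + (w + 1)/(1 + w) = 3 + (1 + w)/(1 + w) = 3 + 1 = 4)
X(F)*11 = 4*11 = 44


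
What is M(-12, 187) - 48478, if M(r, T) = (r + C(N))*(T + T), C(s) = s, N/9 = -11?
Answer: -89992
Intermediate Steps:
N = -99 (N = 9*(-11) = -99)
M(r, T) = 2*T*(-99 + r) (M(r, T) = (r - 99)*(T + T) = (-99 + r)*(2*T) = 2*T*(-99 + r))
M(-12, 187) - 48478 = 2*187*(-99 - 12) - 48478 = 2*187*(-111) - 48478 = -41514 - 48478 = -89992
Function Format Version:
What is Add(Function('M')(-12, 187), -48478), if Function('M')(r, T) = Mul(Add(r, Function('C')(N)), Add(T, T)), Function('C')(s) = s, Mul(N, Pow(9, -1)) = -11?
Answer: -89992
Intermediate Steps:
N = -99 (N = Mul(9, -11) = -99)
Function('M')(r, T) = Mul(2, T, Add(-99, r)) (Function('M')(r, T) = Mul(Add(r, -99), Add(T, T)) = Mul(Add(-99, r), Mul(2, T)) = Mul(2, T, Add(-99, r)))
Add(Function('M')(-12, 187), -48478) = Add(Mul(2, 187, Add(-99, -12)), -48478) = Add(Mul(2, 187, -111), -48478) = Add(-41514, -48478) = -89992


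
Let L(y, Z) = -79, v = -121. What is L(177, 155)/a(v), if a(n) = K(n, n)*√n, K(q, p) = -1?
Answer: -79*I/11 ≈ -7.1818*I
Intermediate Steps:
a(n) = -√n
L(177, 155)/a(v) = -79*I/11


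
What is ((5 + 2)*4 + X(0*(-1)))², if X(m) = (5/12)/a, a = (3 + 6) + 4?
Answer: 19123129/24336 ≈ 785.80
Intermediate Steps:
a = 13 (a = 9 + 4 = 13)
X(m) = 5/156 (X(m) = (5/12)/13 = (5*(1/12))*(1/13) = (5/12)*(1/13) = 5/156)
((5 + 2)*4 + X(0*(-1)))² = ((5 + 2)*4 + 5/156)² = (7*4 + 5/156)² = (28 + 5/156)² = (4373/156)² = 19123129/24336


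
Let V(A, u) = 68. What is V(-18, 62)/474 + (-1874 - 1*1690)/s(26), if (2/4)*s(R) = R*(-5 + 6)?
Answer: -210725/3081 ≈ -68.395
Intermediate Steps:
s(R) = 2*R (s(R) = 2*(R*(-5 + 6)) = 2*(R*1) = 2*R)
V(-18, 62)/474 + (-1874 - 1*1690)/s(26) = 68/474 + (-1874 - 1*1690)/((2*26)) = 68*(1/474) + (-1874 - 1690)/52 = 34/237 - 3564*1/52 = 34/237 - 891/13 = -210725/3081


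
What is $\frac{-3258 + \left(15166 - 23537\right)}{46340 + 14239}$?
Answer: $- \frac{11629}{60579} \approx -0.19196$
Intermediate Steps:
$\frac{-3258 + \left(15166 - 23537\right)}{46340 + 14239} = \frac{-3258 + \left(15166 - 23537\right)}{60579} = \left(-3258 - 8371\right) \frac{1}{60579} = \left(-11629\right) \frac{1}{60579} = - \frac{11629}{60579}$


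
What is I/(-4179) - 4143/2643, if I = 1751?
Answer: -7313830/3681699 ≈ -1.9865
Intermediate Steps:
I/(-4179) - 4143/2643 = 1751/(-4179) - 4143/2643 = 1751*(-1/4179) - 4143*1/2643 = -1751/4179 - 1381/881 = -7313830/3681699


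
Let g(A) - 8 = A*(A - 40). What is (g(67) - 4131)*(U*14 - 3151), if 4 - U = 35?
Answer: 8295690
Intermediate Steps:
U = -31 (U = 4 - 1*35 = 4 - 35 = -31)
g(A) = 8 + A*(-40 + A) (g(A) = 8 + A*(A - 40) = 8 + A*(-40 + A))
(g(67) - 4131)*(U*14 - 3151) = ((8 + 67² - 40*67) - 4131)*(-31*14 - 3151) = ((8 + 4489 - 2680) - 4131)*(-434 - 3151) = (1817 - 4131)*(-3585) = -2314*(-3585) = 8295690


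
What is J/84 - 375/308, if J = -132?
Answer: -859/308 ≈ -2.7890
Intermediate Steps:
J/84 - 375/308 = -132/84 - 375/308 = -132*1/84 - 375*1/308 = -11/7 - 375/308 = -859/308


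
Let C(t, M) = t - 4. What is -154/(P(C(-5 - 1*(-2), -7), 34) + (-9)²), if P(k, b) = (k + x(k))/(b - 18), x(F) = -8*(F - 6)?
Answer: -352/199 ≈ -1.7688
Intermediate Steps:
x(F) = 48 - 8*F (x(F) = -8*(-6 + F) = 48 - 8*F)
C(t, M) = -4 + t
P(k, b) = (48 - 7*k)/(-18 + b) (P(k, b) = (k + (48 - 8*k))/(b - 18) = (48 - 7*k)/(-18 + b))
-154/(P(C(-5 - 1*(-2), -7), 34) + (-9)²) = -154/((48 - 7*(-4 + (-5 - 1*(-2))))/(-18 + 34) + (-9)²) = -154/((48 - 7*(-4 + (-5 + 2)))/16 + 81) = -154/((48 - 7*(-4 - 3))/16 + 81) = -154/((48 - 7*(-7))/16 + 81) = -154/((48 + 49)/16 + 81) = -154/((1/16)*97 + 81) = -154/(97/16 + 81) = -154/1393/16 = -154*16/1393 = -352/199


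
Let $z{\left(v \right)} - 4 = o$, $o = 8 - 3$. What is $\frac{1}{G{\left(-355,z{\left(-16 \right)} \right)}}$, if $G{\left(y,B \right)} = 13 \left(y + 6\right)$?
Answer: $- \frac{1}{4537} \approx -0.00022041$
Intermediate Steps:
$o = 5$ ($o = 8 - 3 = 5$)
$z{\left(v \right)} = 9$ ($z{\left(v \right)} = 4 + 5 = 9$)
$G{\left(y,B \right)} = 78 + 13 y$ ($G{\left(y,B \right)} = 13 \left(6 + y\right) = 78 + 13 y$)
$\frac{1}{G{\left(-355,z{\left(-16 \right)} \right)}} = \frac{1}{78 + 13 \left(-355\right)} = \frac{1}{78 - 4615} = \frac{1}{-4537} = - \frac{1}{4537}$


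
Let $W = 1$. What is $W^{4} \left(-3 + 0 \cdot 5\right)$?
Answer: $-3$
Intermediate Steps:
$W^{4} \left(-3 + 0 \cdot 5\right) = 1^{4} \left(-3 + 0 \cdot 5\right) = 1 \left(-3 + 0\right) = 1 \left(-3\right) = -3$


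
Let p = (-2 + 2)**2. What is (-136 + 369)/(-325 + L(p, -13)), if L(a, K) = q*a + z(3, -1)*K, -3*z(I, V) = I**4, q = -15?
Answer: 233/26 ≈ 8.9615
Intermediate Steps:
z(I, V) = -I**4/3
p = 0 (p = 0**2 = 0)
L(a, K) = -27*K - 15*a (L(a, K) = -15*a + (-1/3*3**4)*K = -15*a + (-1/3*81)*K = -15*a - 27*K = -27*K - 15*a)
(-136 + 369)/(-325 + L(p, -13)) = (-136 + 369)/(-325 + (-27*(-13) - 15*0)) = 233/(-325 + (351 + 0)) = 233/(-325 + 351) = 233/26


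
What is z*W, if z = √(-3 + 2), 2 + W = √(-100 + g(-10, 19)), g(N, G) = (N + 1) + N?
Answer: I*(-2 + I*√119) ≈ -10.909 - 2.0*I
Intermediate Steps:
g(N, G) = 1 + 2*N (g(N, G) = (1 + N) + N = 1 + 2*N)
W = -2 + I*√119 (W = -2 + √(-100 + (1 + 2*(-10))) = -2 + √(-100 + (1 - 20)) = -2 + √(-100 - 19) = -2 + √(-119) = -2 + I*√119 ≈ -2.0 + 10.909*I)
z = I (z = √(-1) = I ≈ 1.0*I)
z*W = I*(-2 + I*√119)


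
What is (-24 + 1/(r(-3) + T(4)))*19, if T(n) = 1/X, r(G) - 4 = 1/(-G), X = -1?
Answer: -4503/10 ≈ -450.30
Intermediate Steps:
r(G) = 4 - 1/G (r(G) = 4 + 1/(-G) = 4 - 1/G)
T(n) = -1 (T(n) = 1/(-1) = -1)
(-24 + 1/(r(-3) + T(4)))*19 = (-24 + 1/((4 - 1/(-3)) - 1))*19 = (-24 + 1/((4 - 1*(-1/3)) - 1))*19 = (-24 + 1/((4 + 1/3) - 1))*19 = (-24 + 1/(13/3 - 1))*19 = (-24 + 1/(10/3))*19 = (-24 + 3/10)*19 = -237/10*19 = -4503/10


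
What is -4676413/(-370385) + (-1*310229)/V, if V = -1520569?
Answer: 7225712807162/563195949065 ≈ 12.830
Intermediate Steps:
-4676413/(-370385) + (-1*310229)/V = -4676413/(-370385) - 1*310229/(-1520569) = -4676413*(-1/370385) - 310229*(-1/1520569) = 4676413/370385 + 310229/1520569 = 7225712807162/563195949065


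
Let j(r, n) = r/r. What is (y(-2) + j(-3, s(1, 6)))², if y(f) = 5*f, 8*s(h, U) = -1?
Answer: 81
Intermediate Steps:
s(h, U) = -⅛ (s(h, U) = (⅛)*(-1) = -⅛)
j(r, n) = 1
(y(-2) + j(-3, s(1, 6)))² = (5*(-2) + 1)² = (-10 + 1)² = (-9)² = 81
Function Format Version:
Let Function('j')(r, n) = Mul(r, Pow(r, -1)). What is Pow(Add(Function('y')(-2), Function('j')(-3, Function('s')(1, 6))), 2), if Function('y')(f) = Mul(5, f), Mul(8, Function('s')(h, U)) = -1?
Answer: 81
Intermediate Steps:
Function('s')(h, U) = Rational(-1, 8) (Function('s')(h, U) = Mul(Rational(1, 8), -1) = Rational(-1, 8))
Function('j')(r, n) = 1
Pow(Add(Function('y')(-2), Function('j')(-3, Function('s')(1, 6))), 2) = Pow(Add(Mul(5, -2), 1), 2) = Pow(Add(-10, 1), 2) = Pow(-9, 2) = 81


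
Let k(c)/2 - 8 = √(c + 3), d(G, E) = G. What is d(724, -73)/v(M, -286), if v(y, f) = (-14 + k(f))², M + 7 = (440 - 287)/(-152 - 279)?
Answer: 181/(1 + I*√283)² ≈ -0.63284 - 0.075503*I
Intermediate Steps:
k(c) = 16 + 2*√(3 + c) (k(c) = 16 + 2*√(c + 3) = 16 + 2*√(3 + c))
M = -3170/431 (M = -7 + (440 - 287)/(-152 - 279) = -7 + 153/(-431) = -7 + 153*(-1/431) = -7 - 153/431 = -3170/431 ≈ -7.3550)
v(y, f) = (2 + 2*√(3 + f))² (v(y, f) = (-14 + (16 + 2*√(3 + f)))² = (2 + 2*√(3 + f))²)
d(724, -73)/v(M, -286) = 724/((4*(1 + √(3 - 286))²)) = 724/((4*(1 + √(-283))²)) = 724/((4*(1 + I*√283)²)) = 724*(1/(4*(1 + I*√283)²)) = 181/(1 + I*√283)²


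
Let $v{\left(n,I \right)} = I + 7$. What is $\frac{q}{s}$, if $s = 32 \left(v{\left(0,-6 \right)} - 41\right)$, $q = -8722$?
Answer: $\frac{4361}{640} \approx 6.8141$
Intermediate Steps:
$v{\left(n,I \right)} = 7 + I$
$s = -1280$ ($s = 32 \left(\left(7 - 6\right) - 41\right) = 32 \left(1 - 41\right) = 32 \left(-40\right) = -1280$)
$\frac{q}{s} = - \frac{8722}{-1280} = \left(-8722\right) \left(- \frac{1}{1280}\right) = \frac{4361}{640}$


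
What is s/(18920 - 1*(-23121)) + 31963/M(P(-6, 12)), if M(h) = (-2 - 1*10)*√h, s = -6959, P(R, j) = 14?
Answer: -6959/42041 - 31963*√14/168 ≈ -712.04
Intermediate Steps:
M(h) = -12*√h (M(h) = (-2 - 10)*√h = -12*√h)
s/(18920 - 1*(-23121)) + 31963/M(P(-6, 12)) = -6959/(18920 - 1*(-23121)) + 31963/((-12*√14)) = -6959/(18920 + 23121) + 31963*(-√14/168) = -6959/42041 - 31963*√14/168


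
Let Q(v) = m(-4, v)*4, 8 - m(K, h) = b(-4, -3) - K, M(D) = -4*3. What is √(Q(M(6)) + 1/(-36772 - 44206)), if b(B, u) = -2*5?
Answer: 3*√40801818014/80978 ≈ 7.4833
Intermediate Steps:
b(B, u) = -10
M(D) = -12
m(K, h) = 18 + K (m(K, h) = 8 - (-10 - K) = 8 + (10 + K) = 18 + K)
Q(v) = 56 (Q(v) = (18 - 4)*4 = 14*4 = 56)
√(Q(M(6)) + 1/(-36772 - 44206)) = √(56 + 1/(-36772 - 44206)) = √(56 + 1/(-80978)) = √(56 - 1/80978) = √(4534767/80978) = 3*√40801818014/80978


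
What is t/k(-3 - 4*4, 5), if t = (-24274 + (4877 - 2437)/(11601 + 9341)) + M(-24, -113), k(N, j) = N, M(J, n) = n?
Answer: 255355057/198949 ≈ 1283.5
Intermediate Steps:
t = -255355057/10471 (t = (-24274 + (4877 - 2437)/(11601 + 9341)) - 113 = (-24274 + 2440/20942) - 113 = (-24274 + 2440*(1/20942)) - 113 = (-24274 + 1220/10471) - 113 = -254171834/10471 - 113 = -255355057/10471 ≈ -24387.)
t/k(-3 - 4*4, 5) = -255355057/(10471*(-3 - 4*4)) = -255355057/(10471*(-3 - 16)) = -255355057/10471/(-19) = -255355057/10471*(-1/19) = 255355057/198949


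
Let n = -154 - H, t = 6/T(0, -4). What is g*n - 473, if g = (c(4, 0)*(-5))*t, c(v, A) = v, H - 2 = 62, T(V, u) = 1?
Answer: 25687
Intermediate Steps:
H = 64 (H = 2 + 62 = 64)
t = 6 (t = 6/1 = 6*1 = 6)
n = -218 (n = -154 - 1*64 = -154 - 64 = -218)
g = -120 (g = (4*(-5))*6 = -20*6 = -120)
g*n - 473 = -120*(-218) - 473 = 26160 - 473 = 25687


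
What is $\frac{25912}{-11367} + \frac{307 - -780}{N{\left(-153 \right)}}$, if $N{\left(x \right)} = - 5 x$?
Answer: $- \frac{829639}{966195} \approx -0.85867$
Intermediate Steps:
$\frac{25912}{-11367} + \frac{307 - -780}{N{\left(-153 \right)}} = \frac{25912}{-11367} + \frac{307 - -780}{\left(-5\right) \left(-153\right)} = 25912 \left(- \frac{1}{11367}\right) + \frac{307 + 780}{765} = - \frac{25912}{11367} + 1087 \cdot \frac{1}{765} = - \frac{25912}{11367} + \frac{1087}{765} = - \frac{829639}{966195}$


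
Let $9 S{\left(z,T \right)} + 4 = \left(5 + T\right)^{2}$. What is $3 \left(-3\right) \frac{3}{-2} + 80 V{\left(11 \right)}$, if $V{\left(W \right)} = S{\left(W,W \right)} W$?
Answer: $\frac{49307}{2} \approx 24654.0$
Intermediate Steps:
$S{\left(z,T \right)} = - \frac{4}{9} + \frac{\left(5 + T\right)^{2}}{9}$
$V{\left(W \right)} = W \left(- \frac{4}{9} + \frac{\left(5 + W\right)^{2}}{9}\right)$ ($V{\left(W \right)} = \left(- \frac{4}{9} + \frac{\left(5 + W\right)^{2}}{9}\right) W = W \left(- \frac{4}{9} + \frac{\left(5 + W\right)^{2}}{9}\right)$)
$3 \left(-3\right) \frac{3}{-2} + 80 V{\left(11 \right)} = 3 \left(-3\right) \frac{3}{-2} + 80 \cdot \frac{1}{9} \cdot 11 \left(-4 + \left(5 + 11\right)^{2}\right) = - 9 \cdot 3 \left(- \frac{1}{2}\right) + 80 \cdot \frac{1}{9} \cdot 11 \left(-4 + 16^{2}\right) = \left(-9\right) \left(- \frac{3}{2}\right) + 80 \cdot \frac{1}{9} \cdot 11 \left(-4 + 256\right) = \frac{27}{2} + 80 \cdot \frac{1}{9} \cdot 11 \cdot 252 = \frac{27}{2} + 80 \cdot 308 = \frac{27}{2} + 24640 = \frac{49307}{2}$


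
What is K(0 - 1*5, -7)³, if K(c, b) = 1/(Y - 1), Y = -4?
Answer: -1/125 ≈ -0.0080000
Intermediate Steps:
K(c, b) = -⅕ (K(c, b) = 1/(-4 - 1) = 1/(-5) = -⅕)
K(0 - 1*5, -7)³ = (-⅕)³ = -1/125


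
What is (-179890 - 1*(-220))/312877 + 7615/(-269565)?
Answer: -10163060381/16868137701 ≈ -0.60250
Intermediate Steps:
(-179890 - 1*(-220))/312877 + 7615/(-269565) = (-179890 + 220)*(1/312877) + 7615*(-1/269565) = -179670*1/312877 - 1523/53913 = -179670/312877 - 1523/53913 = -10163060381/16868137701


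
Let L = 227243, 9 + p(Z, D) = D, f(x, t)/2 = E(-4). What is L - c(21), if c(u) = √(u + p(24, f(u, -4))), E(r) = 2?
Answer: 227239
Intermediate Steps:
f(x, t) = 4 (f(x, t) = 2*2 = 4)
p(Z, D) = -9 + D
c(u) = √(-5 + u) (c(u) = √(u + (-9 + 4)) = √(u - 5) = √(-5 + u))
L - c(21) = 227243 - √(-5 + 21) = 227243 - √16 = 227243 - 1*4 = 227243 - 4 = 227239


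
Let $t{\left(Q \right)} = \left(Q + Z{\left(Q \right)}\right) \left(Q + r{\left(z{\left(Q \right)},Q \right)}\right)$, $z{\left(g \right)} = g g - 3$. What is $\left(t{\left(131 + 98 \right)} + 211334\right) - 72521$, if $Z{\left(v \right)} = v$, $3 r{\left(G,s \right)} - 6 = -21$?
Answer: $241405$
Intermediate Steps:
$z{\left(g \right)} = -3 + g^{2}$ ($z{\left(g \right)} = g^{2} - 3 = -3 + g^{2}$)
$r{\left(G,s \right)} = -5$ ($r{\left(G,s \right)} = 2 + \frac{1}{3} \left(-21\right) = 2 - 7 = -5$)
$t{\left(Q \right)} = 2 Q \left(-5 + Q\right)$ ($t{\left(Q \right)} = \left(Q + Q\right) \left(Q - 5\right) = 2 Q \left(-5 + Q\right)$)
$\left(t{\left(131 + 98 \right)} + 211334\right) - 72521 = \left(2 \left(131 + 98\right) \left(-5 + \left(131 + 98\right)\right) + 211334\right) - 72521 = \left(2 \cdot 229 \left(-5 + 229\right) + 211334\right) - 72521 = \left(2 \cdot 229 \cdot 224 + 211334\right) - 72521 = \left(102592 + 211334\right) - 72521 = 313926 - 72521 = 241405$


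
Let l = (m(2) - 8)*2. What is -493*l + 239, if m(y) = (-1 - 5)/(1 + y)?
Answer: 10099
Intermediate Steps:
m(y) = -6/(1 + y)
l = -20 (l = (-6/(1 + 2) - 8)*2 = (-6/3 - 8)*2 = (-6*⅓ - 8)*2 = (-2 - 8)*2 = -10*2 = -20)
-493*l + 239 = -493*(-20) + 239 = 9860 + 239 = 10099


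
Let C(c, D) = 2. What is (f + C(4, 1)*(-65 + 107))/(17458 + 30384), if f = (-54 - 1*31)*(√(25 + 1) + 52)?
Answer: -2168/23921 - 85*√26/47842 ≈ -0.099691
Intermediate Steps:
f = -4420 - 85*√26 (f = (-54 - 31)*(√26 + 52) = -85*(52 + √26) = -4420 - 85*√26 ≈ -4853.4)
(f + C(4, 1)*(-65 + 107))/(17458 + 30384) = ((-4420 - 85*√26) + 2*(-65 + 107))/(17458 + 30384) = ((-4420 - 85*√26) + 2*42)/47842 = ((-4420 - 85*√26) + 84)*(1/47842) = (-4336 - 85*√26)*(1/47842) = -2168/23921 - 85*√26/47842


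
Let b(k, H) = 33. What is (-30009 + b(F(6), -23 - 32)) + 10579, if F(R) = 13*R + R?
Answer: -19397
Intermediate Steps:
F(R) = 14*R
(-30009 + b(F(6), -23 - 32)) + 10579 = (-30009 + 33) + 10579 = -29976 + 10579 = -19397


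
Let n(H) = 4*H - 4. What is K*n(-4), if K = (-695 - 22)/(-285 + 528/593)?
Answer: -2834540/56159 ≈ -50.473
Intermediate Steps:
n(H) = -4 + 4*H
K = 141727/56159 (K = -717/(-285 + 528*(1/593)) = -717/(-285 + 528/593) = -717/(-168477/593) = -717*(-593/168477) = 141727/56159 ≈ 2.5237)
K*n(-4) = 141727*(-4 + 4*(-4))/56159 = 141727*(-4 - 16)/56159 = (141727/56159)*(-20) = -2834540/56159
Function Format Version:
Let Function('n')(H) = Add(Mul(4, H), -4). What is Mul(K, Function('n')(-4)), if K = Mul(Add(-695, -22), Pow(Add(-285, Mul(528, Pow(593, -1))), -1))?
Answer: Rational(-2834540, 56159) ≈ -50.473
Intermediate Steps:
Function('n')(H) = Add(-4, Mul(4, H))
K = Rational(141727, 56159) (K = Mul(-717, Pow(Add(-285, Mul(528, Rational(1, 593))), -1)) = Mul(-717, Pow(Add(-285, Rational(528, 593)), -1)) = Mul(-717, Pow(Rational(-168477, 593), -1)) = Mul(-717, Rational(-593, 168477)) = Rational(141727, 56159) ≈ 2.5237)
Mul(K, Function('n')(-4)) = Mul(Rational(141727, 56159), Add(-4, Mul(4, -4))) = Mul(Rational(141727, 56159), Add(-4, -16)) = Mul(Rational(141727, 56159), -20) = Rational(-2834540, 56159)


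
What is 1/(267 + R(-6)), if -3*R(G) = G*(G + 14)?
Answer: 1/283 ≈ 0.0035336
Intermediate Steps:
R(G) = -G*(14 + G)/3 (R(G) = -G*(G + 14)/3 = -G*(14 + G)/3)
1/(267 + R(-6)) = 1/(267 - 1/3*(-6)*(14 - 6)) = 1/(267 - 1/3*(-6)*8) = 1/(267 + 16) = 1/283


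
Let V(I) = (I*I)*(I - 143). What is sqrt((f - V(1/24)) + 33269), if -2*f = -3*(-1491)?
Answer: sqrt(2573980266)/288 ≈ 176.16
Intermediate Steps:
f = -4473/2 (f = -(-3)*(-1491)/2 = -1/2*4473 = -4473/2 ≈ -2236.5)
V(I) = I**2*(-143 + I)
sqrt((f - V(1/24)) + 33269) = sqrt((-4473/2 - (1/24)**2*(-143 + 1/24)) + 33269) = sqrt((-4473/2 - (-3431)/(576*24)) + 33269) = sqrt((-4473/2 - 1*(-3431/13824)) + 33269) = sqrt((-4473/2 + 3431/13824) + 33269) = sqrt(-30913945/13824 + 33269) = sqrt(428996711/13824) = sqrt(2573980266)/288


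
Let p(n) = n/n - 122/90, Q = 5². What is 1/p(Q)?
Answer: -45/16 ≈ -2.8125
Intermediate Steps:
Q = 25
p(n) = -16/45 (p(n) = 1 - 122*1/90 = 1 - 61/45 = -16/45)
1/p(Q) = 1/(-16/45) = -45/16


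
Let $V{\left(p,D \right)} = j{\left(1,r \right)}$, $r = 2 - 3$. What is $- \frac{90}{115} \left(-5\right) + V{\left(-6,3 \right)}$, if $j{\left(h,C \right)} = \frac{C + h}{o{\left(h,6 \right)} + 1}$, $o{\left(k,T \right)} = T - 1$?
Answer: $\frac{90}{23} \approx 3.913$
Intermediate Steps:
$r = -1$ ($r = 2 - 3 = -1$)
$o{\left(k,T \right)} = -1 + T$ ($o{\left(k,T \right)} = T - 1 = -1 + T$)
$j{\left(h,C \right)} = \frac{C}{6} + \frac{h}{6}$ ($j{\left(h,C \right)} = \frac{C + h}{\left(-1 + 6\right) + 1} = \frac{C + h}{5 + 1} = \frac{C + h}{6} = \left(C + h\right) \frac{1}{6} = \frac{C}{6} + \frac{h}{6}$)
$V{\left(p,D \right)} = 0$ ($V{\left(p,D \right)} = \frac{1}{6} \left(-1\right) + \frac{1}{6} \cdot 1 = - \frac{1}{6} + \frac{1}{6} = 0$)
$- \frac{90}{115} \left(-5\right) + V{\left(-6,3 \right)} = - \frac{90}{115} \left(-5\right) + 0 = \left(-90\right) \frac{1}{115} \left(-5\right) + 0 = \left(- \frac{18}{23}\right) \left(-5\right) + 0 = \frac{90}{23} + 0 = \frac{90}{23}$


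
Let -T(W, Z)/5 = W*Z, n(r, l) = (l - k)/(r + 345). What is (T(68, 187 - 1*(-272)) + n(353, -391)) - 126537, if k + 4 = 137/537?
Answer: -52962455539/187413 ≈ -2.8260e+5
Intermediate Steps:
k = -2011/537 (k = -4 + 137/537 = -2011/537 ≈ -3.7449)
n(r, l) = (2011/537 + l)/(345 + r) (n(r, l) = (l - 1*(-2011/537))/(r + 345) = (l + 2011/537)/(345 + r) = (2011/537 + l)/(345 + r))
T(W, Z) = -5*W*Z
(T(68, 187 - 1*(-272)) + n(353, -391)) - 126537 = (-5*68*(187 - 1*(-272)) + (2011/537 - 391)/(345 + 353)) - 126537 = (-5*68*(187 + 272) - 207956/537/698) - 126537 = (-5*68*459 + (1/698)*(-207956/537)) - 126537 = (-156060 - 103978/187413) - 126537 = -29247776758/187413 - 126537 = -52962455539/187413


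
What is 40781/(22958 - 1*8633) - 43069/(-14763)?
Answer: 406337776/70493325 ≈ 5.7642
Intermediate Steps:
40781/(22958 - 1*8633) - 43069/(-14763) = 40781/(22958 - 8633) - 43069*(-1/14763) = 40781/14325 + 43069/14763 = 406337776/70493325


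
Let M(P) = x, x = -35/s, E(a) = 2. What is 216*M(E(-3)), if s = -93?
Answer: 2520/31 ≈ 81.290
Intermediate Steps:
x = 35/93 (x = -35/(-93) = -35*(-1/93) = 35/93 ≈ 0.37634)
M(P) = 35/93
216*M(E(-3)) = 216*(35/93) = 2520/31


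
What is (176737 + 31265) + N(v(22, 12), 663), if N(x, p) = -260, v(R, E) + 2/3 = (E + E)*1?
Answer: 207742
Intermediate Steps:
v(R, E) = -⅔ + 2*E (v(R, E) = -⅔ + (E + E)*1 = -⅔ + (2*E)*1 = -⅔ + 2*E)
(176737 + 31265) + N(v(22, 12), 663) = (176737 + 31265) - 260 = 208002 - 260 = 207742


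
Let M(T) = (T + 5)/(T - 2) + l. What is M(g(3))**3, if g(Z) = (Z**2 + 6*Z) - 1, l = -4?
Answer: -274625/13824 ≈ -19.866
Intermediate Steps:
g(Z) = -1 + Z**2 + 6*Z
M(T) = -4 + (5 + T)/(-2 + T) (M(T) = (T + 5)/(T - 2) - 4 = (5 + T)/(-2 + T) - 4 = -4 + (5 + T)/(-2 + T))
M(g(3))**3 = ((13 - 3*(-1 + 3**2 + 6*3))/(-2 + (-1 + 3**2 + 6*3)))**3 = ((13 - 3*(-1 + 9 + 18))/(-2 + (-1 + 9 + 18)))**3 = ((13 - 3*26)/(-2 + 26))**3 = ((13 - 78)/24)**3 = ((1/24)*(-65))**3 = (-65/24)**3 = -274625/13824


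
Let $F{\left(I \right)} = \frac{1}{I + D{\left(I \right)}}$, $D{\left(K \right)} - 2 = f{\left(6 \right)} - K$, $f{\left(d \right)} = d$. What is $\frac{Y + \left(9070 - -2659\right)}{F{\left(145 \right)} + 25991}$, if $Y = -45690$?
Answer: $- \frac{271688}{207929} \approx -1.3066$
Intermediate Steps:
$D{\left(K \right)} = 8 - K$ ($D{\left(K \right)} = 2 - \left(-6 + K\right) = 8 - K$)
$F{\left(I \right)} = \frac{1}{8}$ ($F{\left(I \right)} = \frac{1}{I - \left(-8 + I\right)} = \frac{1}{8}$)
$\frac{Y + \left(9070 - -2659\right)}{F{\left(145 \right)} + 25991} = \frac{-45690 + \left(9070 - -2659\right)}{\frac{1}{8} + 25991} = \frac{-45690 + \left(9070 + 2659\right)}{\frac{207929}{8}} = \left(-45690 + 11729\right) \frac{8}{207929} = \left(-33961\right) \frac{8}{207929} = - \frac{271688}{207929}$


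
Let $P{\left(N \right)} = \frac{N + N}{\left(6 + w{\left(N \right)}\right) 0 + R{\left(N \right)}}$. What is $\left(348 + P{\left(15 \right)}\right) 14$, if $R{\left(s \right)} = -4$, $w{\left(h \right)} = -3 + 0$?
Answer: $4767$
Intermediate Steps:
$w{\left(h \right)} = -3$
$P{\left(N \right)} = - \frac{N}{2}$ ($P{\left(N \right)} = \frac{N + N}{\left(6 - 3\right) 0 - 4} = \frac{2 N}{3 \cdot 0 - 4} = \frac{2 N}{0 - 4} = \frac{2 N}{-4} = 2 N \left(- \frac{1}{4}\right) = - \frac{N}{2}$)
$\left(348 + P{\left(15 \right)}\right) 14 = \left(348 - \frac{15}{2}\right) 14 = \frac{681}{2} \cdot 14 = 4767$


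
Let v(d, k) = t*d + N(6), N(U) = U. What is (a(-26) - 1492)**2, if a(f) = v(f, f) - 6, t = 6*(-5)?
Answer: 506944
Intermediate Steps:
t = -30
v(d, k) = 6 - 30*d (v(d, k) = -30*d + 6 = 6 - 30*d)
a(f) = -30*f (a(f) = (6 - 30*f) - 6 = -30*f)
(a(-26) - 1492)**2 = (-30*(-26) - 1492)**2 = (780 - 1492)**2 = (-712)**2 = 506944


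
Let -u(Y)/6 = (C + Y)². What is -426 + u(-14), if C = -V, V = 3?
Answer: -2160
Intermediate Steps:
C = -3 (C = -1*3 = -3)
u(Y) = -6*(-3 + Y)²
-426 + u(-14) = -426 - 6*(-3 - 14)² = -426 - 6*(-17)² = -426 - 6*289 = -426 - 1734 = -2160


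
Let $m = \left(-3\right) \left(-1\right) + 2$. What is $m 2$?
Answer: $10$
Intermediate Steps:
$m = 5$ ($m = 3 + 2 = 5$)
$m 2 = 5 \cdot 2 = 10$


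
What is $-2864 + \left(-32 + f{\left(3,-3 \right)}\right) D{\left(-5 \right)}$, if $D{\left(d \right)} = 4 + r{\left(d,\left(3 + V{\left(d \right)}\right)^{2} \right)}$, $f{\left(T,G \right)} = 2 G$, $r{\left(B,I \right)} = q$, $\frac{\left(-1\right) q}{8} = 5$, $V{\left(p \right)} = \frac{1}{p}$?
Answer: $-1496$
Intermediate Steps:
$q = -40$ ($q = \left(-8\right) 5 = -40$)
$r{\left(B,I \right)} = -40$
$D{\left(d \right)} = -36$ ($D{\left(d \right)} = 4 - 40 = -36$)
$-2864 + \left(-32 + f{\left(3,-3 \right)}\right) D{\left(-5 \right)} = -2864 + \left(-32 + 2 \left(-3\right)\right) \left(-36\right) = -2864 + \left(-32 - 6\right) \left(-36\right) = -2864 - -1368 = -2864 + 1368 = -1496$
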